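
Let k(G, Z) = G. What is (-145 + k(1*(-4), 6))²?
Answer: 22201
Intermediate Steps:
(-145 + k(1*(-4), 6))² = (-145 + 1*(-4))² = (-145 - 4)² = (-149)² = 22201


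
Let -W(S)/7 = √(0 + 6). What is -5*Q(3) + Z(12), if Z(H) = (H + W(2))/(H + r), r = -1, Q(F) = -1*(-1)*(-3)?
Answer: 177/11 - 7*√6/11 ≈ 14.532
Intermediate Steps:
Q(F) = -3 (Q(F) = 1*(-3) = -3)
W(S) = -7*√6 (W(S) = -7*√(0 + 6) = -7*√6)
Z(H) = (H - 7*√6)/(-1 + H) (Z(H) = (H - 7*√6)/(H - 1) = (H - 7*√6)/(-1 + H))
-5*Q(3) + Z(12) = -5*(-3) + (12 - 7*√6)/(-1 + 12) = 15 + (12 - 7*√6)/11 = 15 + (12/11 - 7*√6/11) = 177/11 - 7*√6/11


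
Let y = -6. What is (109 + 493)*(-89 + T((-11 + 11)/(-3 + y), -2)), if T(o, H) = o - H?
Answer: -52374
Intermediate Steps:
(109 + 493)*(-89 + T((-11 + 11)/(-3 + y), -2)) = (109 + 493)*(-89 + ((-11 + 11)/(-3 - 6) - 1*(-2))) = 602*(-89 + (0/(-9) + 2)) = 602*(-89 + (0*(-⅑) + 2)) = 602*(-89 + (0 + 2)) = 602*(-89 + 2) = 602*(-87) = -52374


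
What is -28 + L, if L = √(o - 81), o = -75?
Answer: -28 + 2*I*√39 ≈ -28.0 + 12.49*I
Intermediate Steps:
L = 2*I*√39 (L = √(-75 - 81) = √(-156) = 2*I*√39 ≈ 12.49*I)
-28 + L = -28 + 2*I*√39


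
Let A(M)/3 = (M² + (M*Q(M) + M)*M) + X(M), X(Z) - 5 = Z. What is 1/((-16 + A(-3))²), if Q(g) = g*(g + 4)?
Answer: 1/1369 ≈ 0.00073046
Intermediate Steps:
Q(g) = g*(4 + g)
X(Z) = 5 + Z
A(M) = 15 + 3*M + 3*M² + 3*M*(M + M²*(4 + M)) (A(M) = 3*((M² + (M*(M*(4 + M)) + M)*M) + (5 + M)) = 3*((M² + (M²*(4 + M) + M)*M) + (5 + M)) = 3*((M² + (M + M²*(4 + M))*M) + (5 + M)) = 3*((M² + M*(M + M²*(4 + M))) + (5 + M)) = 3*(5 + M + M² + M*(M + M²*(4 + M))) = 15 + 3*M + 3*M² + 3*M*(M + M²*(4 + M)))
1/((-16 + A(-3))²) = 1/((-16 + (15 + 3*(-3) + 6*(-3)² + 3*(-3)³*(4 - 3)))²) = 1/((-16 + (15 - 9 + 6*9 + 3*(-27)*1))²) = 1/((-16 + (15 - 9 + 54 - 81))²) = 1/((-16 - 21)²) = 1/((-37)²) = 1/1369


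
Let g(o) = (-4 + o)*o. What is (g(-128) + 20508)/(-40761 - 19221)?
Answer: -6234/9997 ≈ -0.62359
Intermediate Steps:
g(o) = o*(-4 + o)
(g(-128) + 20508)/(-40761 - 19221) = (-128*(-4 - 128) + 20508)/(-40761 - 19221) = (-128*(-132) + 20508)/(-59982) = (16896 + 20508)*(-1/59982) = 37404*(-1/59982) = -6234/9997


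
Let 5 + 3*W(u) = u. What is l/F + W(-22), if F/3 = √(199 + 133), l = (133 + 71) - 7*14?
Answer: -9 + 53*√83/249 ≈ -7.0608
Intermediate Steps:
W(u) = -5/3 + u/3
l = 106 (l = 204 - 98 = 106)
F = 6*√83 (F = 3*√(199 + 133) = 3*√332 = 3*(2*√83) = 6*√83 ≈ 54.663)
l/F + W(-22) = 106/((6*√83)) + (-5/3 + (⅓)*(-22)) = 106*(√83/498) + (-5/3 - 22/3) = 53*√83/249 - 9 = -9 + 53*√83/249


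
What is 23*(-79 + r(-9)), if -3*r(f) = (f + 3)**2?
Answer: -2093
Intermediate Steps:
r(f) = -(3 + f)**2/3 (r(f) = -(f + 3)**2/3 = -(3 + f)**2/3)
23*(-79 + r(-9)) = 23*(-79 - (3 - 9)**2/3) = 23*(-79 - 1/3*(-6)**2) = 23*(-79 - 1/3*36) = 23*(-79 - 12) = 23*(-91) = -2093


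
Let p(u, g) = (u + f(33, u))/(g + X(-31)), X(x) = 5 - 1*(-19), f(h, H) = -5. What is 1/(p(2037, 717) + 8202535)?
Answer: 741/6078080467 ≈ 1.2191e-7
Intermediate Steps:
X(x) = 24 (X(x) = 5 + 19 = 24)
p(u, g) = (-5 + u)/(24 + g) (p(u, g) = (u - 5)/(g + 24) = (-5 + u)/(24 + g))
1/(p(2037, 717) + 8202535) = 1/((-5 + 2037)/(24 + 717) + 8202535) = 1/(2032/741 + 8202535) = 1/(6078080467/741) = 741/6078080467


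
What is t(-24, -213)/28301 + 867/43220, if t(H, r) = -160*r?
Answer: 1497474567/1223169220 ≈ 1.2243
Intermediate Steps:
t(-24, -213)/28301 + 867/43220 = -160*(-213)/28301 + 867/43220 = 34080*(1/28301) + 867*(1/43220) = 34080/28301 + 867/43220 = 1497474567/1223169220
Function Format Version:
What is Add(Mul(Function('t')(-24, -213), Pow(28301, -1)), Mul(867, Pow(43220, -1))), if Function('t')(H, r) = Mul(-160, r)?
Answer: Rational(1497474567, 1223169220) ≈ 1.2243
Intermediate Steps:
Add(Mul(Function('t')(-24, -213), Pow(28301, -1)), Mul(867, Pow(43220, -1))) = Add(Mul(Mul(-160, -213), Pow(28301, -1)), Mul(867, Pow(43220, -1))) = Add(Mul(34080, Rational(1, 28301)), Mul(867, Rational(1, 43220))) = Add(Rational(34080, 28301), Rational(867, 43220)) = Rational(1497474567, 1223169220)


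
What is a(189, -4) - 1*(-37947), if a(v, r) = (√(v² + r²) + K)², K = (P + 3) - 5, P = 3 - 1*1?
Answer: 73684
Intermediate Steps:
P = 2 (P = 3 - 1 = 2)
K = 0 (K = (2 + 3) - 5 = 5 - 5 = 0)
a(v, r) = r² + v² (a(v, r) = (√(v² + r²) + 0)² = (√(r² + v²) + 0)² = (√(r² + v²))² = r² + v²)
a(189, -4) - 1*(-37947) = ((-4)² + 189²) - 1*(-37947) = (16 + 35721) + 37947 = 35737 + 37947 = 73684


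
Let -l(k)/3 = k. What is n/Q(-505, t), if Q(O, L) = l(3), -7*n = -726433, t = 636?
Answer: -726433/63 ≈ -11531.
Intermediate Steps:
l(k) = -3*k
n = 726433/7 (n = -1/7*(-726433) = 726433/7 ≈ 1.0378e+5)
Q(O, L) = -9 (Q(O, L) = -3*3 = -9)
n/Q(-505, t) = (726433/7)/(-9) = (726433/7)*(-1/9) = -726433/63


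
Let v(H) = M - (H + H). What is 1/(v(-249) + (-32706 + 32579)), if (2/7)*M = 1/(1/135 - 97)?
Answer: 26188/9714803 ≈ 0.0026957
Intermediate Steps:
M = -945/26188 (M = 7/(2*(1/135 - 97)) = 7/(2*(-13094/135)) = (7/2)*(-135/13094) = -945/26188 ≈ -0.036085)
v(H) = -945/26188 - 2*H (v(H) = -945/26188 - (H + H) = -945/26188 - 2*H)
1/(v(-249) + (-32706 + 32579)) = 1/((-945/26188 - 2*(-249)) + (-32706 + 32579)) = 1/((-945/26188 + 498) - 127) = 1/(13040679/26188 - 127) = 1/(9714803/26188) = 26188/9714803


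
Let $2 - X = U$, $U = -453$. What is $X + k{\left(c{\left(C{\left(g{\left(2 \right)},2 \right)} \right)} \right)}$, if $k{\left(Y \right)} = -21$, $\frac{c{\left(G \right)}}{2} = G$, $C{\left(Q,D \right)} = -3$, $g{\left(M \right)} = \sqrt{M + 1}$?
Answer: $434$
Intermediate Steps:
$g{\left(M \right)} = \sqrt{1 + M}$
$c{\left(G \right)} = 2 G$
$X = 455$ ($X = 2 - -453 = 2 + 453 = 455$)
$X + k{\left(c{\left(C{\left(g{\left(2 \right)},2 \right)} \right)} \right)} = 455 - 21 = 434$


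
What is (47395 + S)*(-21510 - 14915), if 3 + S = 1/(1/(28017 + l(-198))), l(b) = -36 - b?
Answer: -2752673675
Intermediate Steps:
S = 28176 (S = -3 + 1/(1/(28017 + (-36 - 1*(-198)))) = -3 + 1/(1/(28017 + (-36 + 198))) = -3 + 1/(1/(28017 + 162)) = -3 + 1/(1/28179) = -3 + 28179 = 28176)
(47395 + S)*(-21510 - 14915) = (47395 + 28176)*(-21510 - 14915) = 75571*(-36425) = -2752673675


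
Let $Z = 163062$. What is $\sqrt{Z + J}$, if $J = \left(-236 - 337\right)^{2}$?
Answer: $3 \sqrt{54599} \approx 700.99$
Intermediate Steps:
$J = 328329$ ($J = \left(-573\right)^{2} = 328329$)
$\sqrt{Z + J} = \sqrt{163062 + 328329} = \sqrt{491391} = 3 \sqrt{54599}$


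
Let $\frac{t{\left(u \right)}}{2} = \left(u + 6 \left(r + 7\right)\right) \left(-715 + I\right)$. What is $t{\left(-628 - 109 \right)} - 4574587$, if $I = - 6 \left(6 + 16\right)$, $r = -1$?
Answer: $-3387093$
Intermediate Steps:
$I = -132$ ($I = \left(-6\right) 22 = -132$)
$t{\left(u \right)} = -60984 - 1694 u$ ($t{\left(u \right)} = 2 \left(u + 6 \left(-1 + 7\right)\right) \left(-715 - 132\right) = 2 \left(u + 6 \cdot 6\right) \left(-847\right) = 2 \left(u + 36\right) \left(-847\right) = 2 \left(36 + u\right) \left(-847\right) = 2 \left(-30492 - 847 u\right) = -60984 - 1694 u$)
$t{\left(-628 - 109 \right)} - 4574587 = \left(-60984 - 1694 \left(-628 - 109\right)\right) - 4574587 = \left(-60984 - -1248478\right) - 4574587 = \left(-60984 + 1248478\right) - 4574587 = 1187494 - 4574587 = -3387093$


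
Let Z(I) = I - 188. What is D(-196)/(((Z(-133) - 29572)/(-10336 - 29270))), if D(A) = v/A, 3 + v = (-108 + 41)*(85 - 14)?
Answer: 961860/29893 ≈ 32.177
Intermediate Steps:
Z(I) = -188 + I
v = -4760 (v = -3 + (-108 + 41)*(85 - 14) = -3 - 67*71 = -3 - 4757 = -4760)
D(A) = -4760/A
D(-196)/(((Z(-133) - 29572)/(-10336 - 29270))) = (-4760/(-196))/((((-188 - 133) - 29572)/(-10336 - 29270))) = (-4760*(-1/196))/(((-321 - 29572)/(-39606))) = 170/(7*((-29893*(-1/39606)))) = 170/(7*(29893/39606)) = (170/7)*(39606/29893) = 961860/29893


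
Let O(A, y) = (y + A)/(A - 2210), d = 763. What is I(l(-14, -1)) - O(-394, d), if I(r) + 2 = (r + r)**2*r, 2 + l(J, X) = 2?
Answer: -1613/868 ≈ -1.8583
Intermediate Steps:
l(J, X) = 0 (l(J, X) = -2 + 2 = 0)
O(A, y) = (A + y)/(-2210 + A)
I(r) = -2 + 4*r**3 (I(r) = -2 + (r + r)**2*r = -2 + (2*r)**2*r = -2 + (4*r**2)*r = -2 + 4*r**3)
I(l(-14, -1)) - O(-394, d) = (-2 + 4*0**3) - (-394 + 763)/(-2210 - 394) = (-2 + 4*0) - 369/(-2604) = (-2 + 0) - (-1)*369/2604 = -2 - 1*(-123/868) = -2 + 123/868 = -1613/868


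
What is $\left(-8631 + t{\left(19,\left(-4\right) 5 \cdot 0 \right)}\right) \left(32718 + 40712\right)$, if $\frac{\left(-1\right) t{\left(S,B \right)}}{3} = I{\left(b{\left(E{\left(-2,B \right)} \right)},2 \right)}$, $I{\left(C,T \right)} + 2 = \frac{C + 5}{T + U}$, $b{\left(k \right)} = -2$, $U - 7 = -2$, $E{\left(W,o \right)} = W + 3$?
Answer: $-633428160$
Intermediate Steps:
$E{\left(W,o \right)} = 3 + W$
$U = 5$ ($U = 7 - 2 = 5$)
$I{\left(C,T \right)} = -2 + \frac{5 + C}{5 + T}$ ($I{\left(C,T \right)} = -2 + \frac{C + 5}{T + 5} = -2 + \frac{5 + C}{5 + T}$)
$t{\left(S,B \right)} = \frac{33}{7}$ ($t{\left(S,B \right)} = - 3 \frac{-5 - 2 - 4}{5 + 2} = - 3 \frac{-5 - 2 - 4}{7} = - 3 \cdot \frac{1}{7} \left(-11\right) = \left(-3\right) \left(- \frac{11}{7}\right) = \frac{33}{7}$)
$\left(-8631 + t{\left(19,\left(-4\right) 5 \cdot 0 \right)}\right) \left(32718 + 40712\right) = \left(-8631 + \frac{33}{7}\right) \left(32718 + 40712\right) = \left(- \frac{60384}{7}\right) 73430 = -633428160$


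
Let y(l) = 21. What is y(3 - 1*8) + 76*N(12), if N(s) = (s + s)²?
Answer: 43797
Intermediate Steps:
N(s) = 4*s² (N(s) = (2*s)² = 4*s²)
y(3 - 1*8) + 76*N(12) = 21 + 76*(4*12²) = 21 + 76*(4*144) = 21 + 76*576 = 21 + 43776 = 43797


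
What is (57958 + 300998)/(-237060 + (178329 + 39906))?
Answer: -119652/6275 ≈ -19.068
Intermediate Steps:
(57958 + 300998)/(-237060 + (178329 + 39906)) = 358956/(-237060 + 218235) = 358956/(-18825) = 358956*(-1/18825) = -119652/6275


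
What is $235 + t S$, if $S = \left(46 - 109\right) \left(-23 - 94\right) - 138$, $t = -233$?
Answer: $-1685054$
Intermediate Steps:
$S = 7233$ ($S = \left(-63\right) \left(-117\right) - 138 = 7371 - 138 = 7233$)
$235 + t S = 235 - 1685289 = -1685054$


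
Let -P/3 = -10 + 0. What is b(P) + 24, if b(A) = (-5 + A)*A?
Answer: 774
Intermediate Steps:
P = 30 (P = -3*(-10 + 0) = -3*(-10) = 30)
b(A) = A*(-5 + A)
b(P) + 24 = 30*(-5 + 30) + 24 = 30*25 + 24 = 750 + 24 = 774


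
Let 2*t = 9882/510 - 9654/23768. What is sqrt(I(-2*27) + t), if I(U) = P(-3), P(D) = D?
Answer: 3*sqrt(735259187990)/1010140 ≈ 2.5466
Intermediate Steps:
t = 19162653/2020280 (t = (9882/510 - 9654/23768)/2 = (9882*(1/510) - 9654*1/23768)/2 = (1647/85 - 4827/11884)/2 = (1/2)*(19162653/1010140) = 19162653/2020280 ≈ 9.4852)
I(U) = -3
sqrt(I(-2*27) + t) = sqrt(-3 + 19162653/2020280) = sqrt(13101813/2020280) = 3*sqrt(735259187990)/1010140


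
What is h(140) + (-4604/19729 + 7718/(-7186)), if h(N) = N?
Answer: 9831405197/70886297 ≈ 138.69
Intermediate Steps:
h(140) + (-4604/19729 + 7718/(-7186)) = 140 + (-4604/19729 + 7718/(-7186)) = 140 + (-4604*1/19729 + 7718*(-1/7186)) = 140 + (-4604/19729 - 3859/3593) = 140 - 92676383/70886297 = 9831405197/70886297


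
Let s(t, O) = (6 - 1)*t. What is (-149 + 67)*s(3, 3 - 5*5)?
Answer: -1230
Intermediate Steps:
s(t, O) = 5*t
(-149 + 67)*s(3, 3 - 5*5) = (-149 + 67)*(5*3) = -82*15 = -1230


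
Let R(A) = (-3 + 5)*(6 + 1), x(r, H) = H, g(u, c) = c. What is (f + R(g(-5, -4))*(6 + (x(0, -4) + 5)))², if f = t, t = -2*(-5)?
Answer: 11664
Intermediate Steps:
R(A) = 14 (R(A) = 2*7 = 14)
t = 10
f = 10
(f + R(g(-5, -4))*(6 + (x(0, -4) + 5)))² = (10 + 14*(6 + (-4 + 5)))² = (10 + 14*(6 + 1))² = (10 + 14*7)² = (10 + 98)² = 108² = 11664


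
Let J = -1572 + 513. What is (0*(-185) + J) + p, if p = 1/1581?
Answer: -1674278/1581 ≈ -1059.0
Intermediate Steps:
p = 1/1581 ≈ 0.00063251
J = -1059
(0*(-185) + J) + p = (0*(-185) - 1059) + 1/1581 = (0 - 1059) + 1/1581 = -1059 + 1/1581 = -1674278/1581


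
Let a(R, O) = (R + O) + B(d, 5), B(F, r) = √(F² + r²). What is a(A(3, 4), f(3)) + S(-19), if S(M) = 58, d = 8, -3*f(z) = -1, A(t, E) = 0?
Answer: 175/3 + √89 ≈ 67.767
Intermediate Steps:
f(z) = ⅓ (f(z) = -⅓*(-1) = ⅓)
a(R, O) = O + R + √89 (a(R, O) = (R + O) + √(8² + 5²) = (O + R) + √(64 + 25) = (O + R) + √89 = O + R + √89)
a(A(3, 4), f(3)) + S(-19) = (⅓ + 0 + √89) + 58 = (⅓ + √89) + 58 = 175/3 + √89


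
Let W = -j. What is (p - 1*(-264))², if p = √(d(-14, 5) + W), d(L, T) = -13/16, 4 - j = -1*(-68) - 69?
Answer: (1056 + I*√93)²/16 ≈ 69690.0 + 1273.0*I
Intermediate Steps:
j = 5 (j = 4 - (-1*(-68) - 69) = 4 - (68 - 69) = 4 - 1*(-1) = 4 + 1 = 5)
d(L, T) = -13/16 (d(L, T) = -13*1/16 = -13/16)
W = -5 (W = -1*5 = -5)
p = I*√93/4 (p = √(-13/16 - 5) = √(-93/16) = I*√93/4 ≈ 2.4109*I)
(p - 1*(-264))² = (I*√93/4 - 1*(-264))² = (I*√93/4 + 264)² = (264 + I*√93/4)²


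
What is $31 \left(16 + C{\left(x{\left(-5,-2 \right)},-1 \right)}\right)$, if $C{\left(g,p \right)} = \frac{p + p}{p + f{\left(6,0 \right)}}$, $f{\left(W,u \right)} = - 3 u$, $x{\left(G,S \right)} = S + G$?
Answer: $558$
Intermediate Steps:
$x{\left(G,S \right)} = G + S$
$C{\left(g,p \right)} = 2$ ($C{\left(g,p \right)} = \frac{p + p}{p - 0} = \frac{2 p}{p + 0} = \frac{2 p}{p} = 2$)
$31 \left(16 + C{\left(x{\left(-5,-2 \right)},-1 \right)}\right) = 31 \left(16 + 2\right) = 31 \cdot 18 = 558$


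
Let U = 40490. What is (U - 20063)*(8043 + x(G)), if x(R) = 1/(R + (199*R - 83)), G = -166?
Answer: 5468209196736/33283 ≈ 1.6429e+8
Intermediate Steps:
x(R) = 1/(-83 + 200*R) (x(R) = 1/(R + (-83 + 199*R)) = 1/(-83 + 200*R))
(U - 20063)*(8043 + x(G)) = (40490 - 20063)*(8043 + 1/(-83 + 200*(-166))) = 20427*(8043 + 1/(-83 - 33200)) = 20427*(8043 + 1/(-33283)) = 20427*(8043 - 1/33283) = 20427*(267695168/33283) = 5468209196736/33283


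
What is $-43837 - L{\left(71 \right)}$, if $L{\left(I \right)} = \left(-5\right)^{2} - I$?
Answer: $-43791$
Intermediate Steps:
$L{\left(I \right)} = 25 - I$
$-43837 - L{\left(71 \right)} = -43837 - \left(25 - 71\right) = -43837 - -46 = -43837 + 46 = -43791$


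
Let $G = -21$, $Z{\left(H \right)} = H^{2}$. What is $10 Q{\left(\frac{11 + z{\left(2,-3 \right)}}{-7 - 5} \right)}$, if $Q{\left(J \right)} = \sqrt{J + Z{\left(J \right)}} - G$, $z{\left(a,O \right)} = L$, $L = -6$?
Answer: $210 + \frac{5 i \sqrt{35}}{6} \approx 210.0 + 4.9301 i$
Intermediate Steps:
$z{\left(a,O \right)} = -6$
$Q{\left(J \right)} = 21 + \sqrt{J + J^{2}}$ ($Q{\left(J \right)} = \sqrt{J + J^{2}} - -21 = \sqrt{J + J^{2}} + 21 = 21 + \sqrt{J + J^{2}}$)
$10 Q{\left(\frac{11 + z{\left(2,-3 \right)}}{-7 - 5} \right)} = 10 \left(21 + \sqrt{\frac{11 - 6}{-7 - 5} \left(1 + \frac{11 - 6}{-7 - 5}\right)}\right) = 10 \left(21 + \sqrt{\frac{5}{-12} \left(1 + \frac{5}{-12}\right)}\right) = 10 \left(21 + \sqrt{5 \left(- \frac{1}{12}\right) \left(1 + 5 \left(- \frac{1}{12}\right)\right)}\right) = 10 \left(21 + \sqrt{- \frac{5 \left(1 - \frac{5}{12}\right)}{12}}\right) = 10 \left(21 + \sqrt{\left(- \frac{5}{12}\right) \frac{7}{12}}\right) = 10 \left(21 + \sqrt{- \frac{35}{144}}\right) = 10 \left(21 + \frac{i \sqrt{35}}{12}\right) = 210 + \frac{5 i \sqrt{35}}{6}$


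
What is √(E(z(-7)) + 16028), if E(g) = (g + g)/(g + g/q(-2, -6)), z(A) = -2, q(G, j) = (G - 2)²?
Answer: 2*√1158159/17 ≈ 126.61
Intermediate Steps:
q(G, j) = (-2 + G)²
E(g) = 32/17 (E(g) = (g + g)/(g + g/((-2 - 2)²)) = (2*g)/(g + g/((-4)²)) = (2*g)/(g + g/16) = (2*g)/((17*g/16)) = (2*g)*(16/(17*g)) = 32/17)
√(E(z(-7)) + 16028) = √(32/17 + 16028) = √(272508/17) = 2*√1158159/17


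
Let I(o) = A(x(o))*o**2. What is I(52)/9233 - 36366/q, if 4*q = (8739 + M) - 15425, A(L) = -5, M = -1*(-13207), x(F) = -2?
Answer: -1431233032/60208393 ≈ -23.771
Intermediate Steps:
M = 13207
q = 6521/4 (q = ((8739 + 13207) - 15425)/4 = (21946 - 15425)/4 = (1/4)*6521 = 6521/4 ≈ 1630.3)
I(o) = -5*o**2
I(52)/9233 - 36366/q = -5*52**2/9233 - 36366/6521/4 = -5*2704*(1/9233) - 36366*4/6521 = -13520*1/9233 - 145464/6521 = -13520/9233 - 145464/6521 = -1431233032/60208393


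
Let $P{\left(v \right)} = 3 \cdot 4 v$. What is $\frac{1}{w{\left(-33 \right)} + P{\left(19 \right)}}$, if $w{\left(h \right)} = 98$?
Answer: $\frac{1}{326} \approx 0.0030675$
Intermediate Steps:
$P{\left(v \right)} = 12 v$
$\frac{1}{w{\left(-33 \right)} + P{\left(19 \right)}} = \frac{1}{98 + 12 \cdot 19} = \frac{1}{98 + 228} = \frac{1}{326}$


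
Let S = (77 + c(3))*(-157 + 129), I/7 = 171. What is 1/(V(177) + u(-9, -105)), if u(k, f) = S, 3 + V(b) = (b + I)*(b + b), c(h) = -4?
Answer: 1/484349 ≈ 2.0646e-6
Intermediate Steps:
I = 1197 (I = 7*171 = 1197)
S = -2044 (S = (77 - 4)*(-157 + 129) = 73*(-28) = -2044)
V(b) = -3 + 2*b*(1197 + b) (V(b) = -3 + (b + 1197)*(b + b) = -3 + (1197 + b)*(2*b) = -3 + 2*b*(1197 + b))
u(k, f) = -2044
1/(V(177) + u(-9, -105)) = 1/((-3 + 2*177² + 2394*177) - 2044) = 1/((-3 + 2*31329 + 423738) - 2044) = 1/((-3 + 62658 + 423738) - 2044) = 1/(486393 - 2044) = 1/484349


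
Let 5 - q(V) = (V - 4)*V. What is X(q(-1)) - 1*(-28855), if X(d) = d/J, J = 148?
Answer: 28855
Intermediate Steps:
q(V) = 5 - V*(-4 + V) (q(V) = 5 - (V - 4)*V = 5 - (-4 + V)*V = 5 - V*(-4 + V))
X(d) = d/148
X(q(-1)) - 1*(-28855) = (5 - 1*(-1)² + 4*(-1))/148 - 1*(-28855) = (5 - 1*1 - 4)/148 + 28855 = (5 - 1 - 4)/148 + 28855 = (1/148)*0 + 28855 = 0 + 28855 = 28855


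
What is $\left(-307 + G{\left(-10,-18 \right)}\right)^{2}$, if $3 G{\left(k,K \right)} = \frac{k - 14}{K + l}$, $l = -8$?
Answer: $\frac{15896169}{169} \approx 94060.0$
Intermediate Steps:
$G{\left(k,K \right)} = \frac{-14 + k}{3 \left(-8 + K\right)}$ ($G{\left(k,K \right)} = \frac{\left(k - 14\right) \frac{1}{K - 8}}{3} = \frac{\left(-14 + k\right) \frac{1}{-8 + K}}{3} = \frac{\frac{1}{-8 + K} \left(-14 + k\right)}{3} = \frac{-14 + k}{3 \left(-8 + K\right)}$)
$\left(-307 + G{\left(-10,-18 \right)}\right)^{2} = \left(-307 + \frac{-14 - 10}{3 \left(-8 - 18\right)}\right)^{2} = \left(-307 + \frac{1}{3} \frac{1}{-26} \left(-24\right)\right)^{2} = \left(-307 + \frac{1}{3} \left(- \frac{1}{26}\right) \left(-24\right)\right)^{2} = \left(-307 + \frac{4}{13}\right)^{2} = \left(- \frac{3987}{13}\right)^{2} = \frac{15896169}{169}$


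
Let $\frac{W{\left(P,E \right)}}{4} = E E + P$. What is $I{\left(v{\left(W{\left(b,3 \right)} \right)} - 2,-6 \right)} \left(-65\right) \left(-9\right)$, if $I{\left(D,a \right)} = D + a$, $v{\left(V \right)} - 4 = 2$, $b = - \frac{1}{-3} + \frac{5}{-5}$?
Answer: $-1170$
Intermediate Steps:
$b = - \frac{2}{3}$ ($b = \left(-1\right) \left(- \frac{1}{3}\right) + 5 \left(- \frac{1}{5}\right) = \frac{1}{3} - 1 = - \frac{2}{3} \approx -0.66667$)
$W{\left(P,E \right)} = 4 P + 4 E^{2}$ ($W{\left(P,E \right)} = 4 \left(E E + P\right) = 4 \left(E^{2} + P\right) = 4 \left(P + E^{2}\right) = 4 P + 4 E^{2}$)
$v{\left(V \right)} = 6$ ($v{\left(V \right)} = 4 + 2 = 6$)
$I{\left(v{\left(W{\left(b,3 \right)} \right)} - 2,-6 \right)} \left(-65\right) \left(-9\right) = \left(\left(6 - 2\right) - 6\right) \left(-65\right) \left(-9\right) = \left(4 - 6\right) \left(-65\right) \left(-9\right) = \left(-2\right) \left(-65\right) \left(-9\right) = 130 \left(-9\right) = -1170$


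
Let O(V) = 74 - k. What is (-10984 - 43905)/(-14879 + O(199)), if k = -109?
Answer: 54889/14696 ≈ 3.7350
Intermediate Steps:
O(V) = 183 (O(V) = 74 - 1*(-109) = 74 + 109 = 183)
(-10984 - 43905)/(-14879 + O(199)) = (-10984 - 43905)/(-14879 + 183) = -54889/(-14696) = -54889*(-1/14696) = 54889/14696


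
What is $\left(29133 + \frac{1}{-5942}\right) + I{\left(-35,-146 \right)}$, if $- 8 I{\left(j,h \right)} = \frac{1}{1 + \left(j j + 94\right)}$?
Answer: $\frac{914011741829}{31373760} \approx 29133.0$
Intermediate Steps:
$I{\left(j,h \right)} = - \frac{1}{8 \left(95 + j^{2}\right)}$ ($I{\left(j,h \right)} = - \frac{1}{8 \left(1 + \left(j j + 94\right)\right)} = - \frac{1}{8 \left(1 + \left(j^{2} + 94\right)\right)} = - \frac{1}{8 \left(1 + \left(94 + j^{2}\right)\right)} = - \frac{1}{8 \left(95 + j^{2}\right)}$)
$\left(29133 + \frac{1}{-5942}\right) + I{\left(-35,-146 \right)} = \left(29133 + \frac{1}{-5942}\right) - \frac{1}{760 + 8 \left(-35\right)^{2}} = \left(29133 - \frac{1}{5942}\right) - \frac{1}{760 + 8 \cdot 1225} = \frac{173108285}{5942} - \frac{1}{760 + 9800} = \frac{173108285}{5942} - \frac{1}{10560} = \frac{914011741829}{31373760}$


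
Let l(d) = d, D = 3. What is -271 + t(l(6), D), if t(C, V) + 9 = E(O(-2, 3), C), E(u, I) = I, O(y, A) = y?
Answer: -274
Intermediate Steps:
t(C, V) = -9 + C
-271 + t(l(6), D) = -271 + (-9 + 6) = -271 - 3 = -274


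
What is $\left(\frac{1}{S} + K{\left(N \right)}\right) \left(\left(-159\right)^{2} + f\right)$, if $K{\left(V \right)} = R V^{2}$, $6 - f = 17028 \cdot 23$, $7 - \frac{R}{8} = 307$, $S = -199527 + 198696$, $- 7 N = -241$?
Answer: $\frac{14145867639605431}{13573} \approx 1.0422 \cdot 10^{12}$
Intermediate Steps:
$N = \frac{241}{7}$ ($N = \left(- \frac{1}{7}\right) \left(-241\right) = \frac{241}{7} \approx 34.429$)
$S = -831$
$R = -2400$ ($R = 56 - 2456 = -2400$)
$f = -391638$ ($f = 6 - 17028 \cdot 23 = 6 - 391644 = -391638$)
$K{\left(V \right)} = - 2400 V^{2}$
$\left(\frac{1}{S} + K{\left(N \right)}\right) \left(\left(-159\right)^{2} + f\right) = \left(\frac{1}{-831} - 2400 \left(\frac{241}{7}\right)^{2}\right) \left(\left(-159\right)^{2} - 391638\right) = \left(- \frac{1}{831} - \frac{139394400}{49}\right) \left(25281 - 391638\right) = \left(- \frac{1}{831} - \frac{139394400}{49}\right) \left(-366357\right) = \left(- \frac{115836746449}{40719}\right) \left(-366357\right) = \frac{14145867639605431}{13573}$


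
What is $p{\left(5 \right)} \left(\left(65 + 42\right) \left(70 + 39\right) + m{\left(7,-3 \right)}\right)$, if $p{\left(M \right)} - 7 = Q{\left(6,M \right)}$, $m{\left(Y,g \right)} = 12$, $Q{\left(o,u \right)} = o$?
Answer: $151775$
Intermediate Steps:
$p{\left(M \right)} = 13$ ($p{\left(M \right)} = 7 + 6 = 13$)
$p{\left(5 \right)} \left(\left(65 + 42\right) \left(70 + 39\right) + m{\left(7,-3 \right)}\right) = 13 \left(\left(65 + 42\right) \left(70 + 39\right) + 12\right) = 13 \left(107 \cdot 109 + 12\right) = 13 \left(11663 + 12\right) = 13 \cdot 11675 = 151775$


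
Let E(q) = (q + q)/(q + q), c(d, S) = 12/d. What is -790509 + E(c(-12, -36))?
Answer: -790508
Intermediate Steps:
E(q) = 1 (E(q) = (2*q)/((2*q)) = (2*q)*(1/(2*q)) = 1)
-790509 + E(c(-12, -36)) = -790509 + 1 = -790508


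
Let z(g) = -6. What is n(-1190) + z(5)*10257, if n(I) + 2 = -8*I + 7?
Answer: -52017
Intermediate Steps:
n(I) = 5 - 8*I (n(I) = -2 + (-8*I + 7) = -2 + (7 - 8*I) = 5 - 8*I)
n(-1190) + z(5)*10257 = (5 - 8*(-1190)) - 6*10257 = (5 + 9520) - 61542 = 9525 - 61542 = -52017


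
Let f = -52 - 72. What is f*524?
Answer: -64976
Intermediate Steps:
f = -124
f*524 = -124*524 = -64976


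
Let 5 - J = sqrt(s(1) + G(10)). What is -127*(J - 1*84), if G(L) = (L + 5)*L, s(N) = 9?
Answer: 10033 + 127*sqrt(159) ≈ 11634.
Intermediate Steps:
G(L) = L*(5 + L) (G(L) = (5 + L)*L = L*(5 + L))
J = 5 - sqrt(159) (J = 5 - sqrt(9 + 10*(5 + 10)) = 5 - sqrt(9 + 10*15) = 5 - sqrt(9 + 150) = 5 - sqrt(159) ≈ -7.6095)
-127*(J - 1*84) = -127*((5 - sqrt(159)) - 1*84) = -127*((5 - sqrt(159)) - 84) = -127*(-79 - sqrt(159)) = 10033 + 127*sqrt(159)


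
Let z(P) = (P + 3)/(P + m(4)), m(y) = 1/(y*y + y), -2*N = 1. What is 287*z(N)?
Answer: -14350/9 ≈ -1594.4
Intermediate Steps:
N = -1/2 (N = -1/2*1 = -1/2 ≈ -0.50000)
m(y) = 1/(y + y**2) (m(y) = 1/(y**2 + y) = 1/(y + y**2))
z(P) = (3 + P)/(1/20 + P) (z(P) = (P + 3)/(P + 1/(4*(1 + 4))) = (3 + P)/(P + (1/4)/5) = (3 + P)/(P + (1/4)*(1/5)) = (3 + P)/(P + 1/20) = (3 + P)/(1/20 + P))
287*z(N) = 287*(20*(3 - 1/2)/(1 + 20*(-1/2))) = 287*(20*(5/2)/(1 - 10)) = 287*(20*(5/2)/(-9)) = 287*(20*(-1/9)*(5/2)) = 287*(-50/9) = -14350/9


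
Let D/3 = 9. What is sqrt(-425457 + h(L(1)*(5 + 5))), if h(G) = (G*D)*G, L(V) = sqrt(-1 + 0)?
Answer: 3*I*sqrt(47573) ≈ 654.34*I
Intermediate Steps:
D = 27 (D = 3*9 = 27)
L(V) = I (L(V) = sqrt(-1) = I)
h(G) = 27*G**2 (h(G) = (G*27)*G = (27*G)*G = 27*G**2)
sqrt(-425457 + h(L(1)*(5 + 5))) = sqrt(-425457 + 27*(I*(5 + 5))**2) = sqrt(-425457 + 27*(I*10)**2) = sqrt(-425457 + 27*(10*I)**2) = sqrt(-425457 + 27*(-100)) = sqrt(-425457 - 2700) = sqrt(-428157) = 3*I*sqrt(47573)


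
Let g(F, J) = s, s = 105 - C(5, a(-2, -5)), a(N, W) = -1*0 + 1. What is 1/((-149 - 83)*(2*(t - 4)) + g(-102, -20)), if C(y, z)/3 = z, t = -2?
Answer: 1/2886 ≈ 0.00034650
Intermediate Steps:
a(N, W) = 1 (a(N, W) = 0 + 1 = 1)
C(y, z) = 3*z
s = 102 (s = 105 - 3 = 102)
g(F, J) = 102
1/((-149 - 83)*(2*(t - 4)) + g(-102, -20)) = 1/((-149 - 83)*(2*(-2 - 4)) + 102) = 1/(-464*(-6) + 102) = 1/(-232*(-12) + 102) = 1/(2784 + 102) = 1/2886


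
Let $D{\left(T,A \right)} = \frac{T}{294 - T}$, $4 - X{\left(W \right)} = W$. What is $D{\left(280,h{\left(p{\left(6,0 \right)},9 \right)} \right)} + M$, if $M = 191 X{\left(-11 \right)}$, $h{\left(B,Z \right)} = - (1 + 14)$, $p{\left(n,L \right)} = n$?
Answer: $2885$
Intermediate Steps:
$X{\left(W \right)} = 4 - W$
$h{\left(B,Z \right)} = -15$ ($h{\left(B,Z \right)} = \left(-1\right) 15 = -15$)
$M = 2865$ ($M = 191 \left(4 - -11\right) = 191 \left(4 + 11\right) = 191 \cdot 15 = 2865$)
$D{\left(280,h{\left(p{\left(6,0 \right)},9 \right)} \right)} + M = \left(-1\right) 280 \frac{1}{-294 + 280} + 2865 = \left(-1\right) 280 \frac{1}{-14} + 2865 = \left(-1\right) 280 \left(- \frac{1}{14}\right) + 2865 = 20 + 2865 = 2885$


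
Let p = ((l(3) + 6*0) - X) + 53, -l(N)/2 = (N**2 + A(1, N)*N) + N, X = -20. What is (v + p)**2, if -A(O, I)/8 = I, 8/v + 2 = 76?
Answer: 51051025/1369 ≈ 37291.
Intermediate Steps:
v = 4/37 (v = 8/(-2 + 76) = 8/74 = 8*(1/74) = 4/37 ≈ 0.10811)
A(O, I) = -8*I
l(N) = -2*N + 14*N**2 (l(N) = -2*((N**2 + (-8*N)*N) + N) = -2*((N**2 - 8*N**2) + N) = -2*(-7*N**2 + N) = -2*(N - 7*N**2) = -2*N + 14*N**2)
p = 193 (p = ((2*3*(-1 + 7*3) + 6*0) - 1*(-20)) + 53 = ((2*3*(-1 + 21) + 0) + 20) + 53 = ((2*3*20 + 0) + 20) + 53 = ((120 + 0) + 20) + 53 = (120 + 20) + 53 = 140 + 53 = 193)
(v + p)**2 = (4/37 + 193)**2 = (7145/37)**2 = 51051025/1369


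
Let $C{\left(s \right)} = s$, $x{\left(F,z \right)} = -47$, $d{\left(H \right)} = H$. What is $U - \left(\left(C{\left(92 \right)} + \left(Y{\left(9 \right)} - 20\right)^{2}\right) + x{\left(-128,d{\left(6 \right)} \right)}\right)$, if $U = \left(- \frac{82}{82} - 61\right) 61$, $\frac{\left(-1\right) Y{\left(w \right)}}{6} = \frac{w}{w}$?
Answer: $-4503$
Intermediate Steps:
$Y{\left(w \right)} = -6$ ($Y{\left(w \right)} = - 6 \frac{w}{w} = \left(-6\right) 1 = -6$)
$U = -3782$ ($U = \left(\left(-82\right) \frac{1}{82} - 61\right) 61 = \left(-1 - 61\right) 61 = \left(-62\right) 61 = -3782$)
$U - \left(\left(C{\left(92 \right)} + \left(Y{\left(9 \right)} - 20\right)^{2}\right) + x{\left(-128,d{\left(6 \right)} \right)}\right) = -3782 - \left(\left(92 + \left(-6 - 20\right)^{2}\right) - 47\right) = -3782 - \left(\left(92 + \left(-26\right)^{2}\right) - 47\right) = -3782 - \left(\left(92 + 676\right) - 47\right) = -3782 - \left(768 - 47\right) = -3782 - 721 = -4503$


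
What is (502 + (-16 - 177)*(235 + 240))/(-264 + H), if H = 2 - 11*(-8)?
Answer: 30391/58 ≈ 523.98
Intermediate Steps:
H = 90 (H = 2 + 88 = 90)
(502 + (-16 - 177)*(235 + 240))/(-264 + H) = (502 + (-16 - 177)*(235 + 240))/(-264 + 90) = (502 - 193*475)/(-174) = (502 - 91675)*(-1/174) = -91173*(-1/174) = 30391/58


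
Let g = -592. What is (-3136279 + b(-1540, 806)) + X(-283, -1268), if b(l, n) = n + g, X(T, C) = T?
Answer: -3136348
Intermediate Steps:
b(l, n) = -592 + n (b(l, n) = n - 592 = -592 + n)
(-3136279 + b(-1540, 806)) + X(-283, -1268) = (-3136279 + (-592 + 806)) - 283 = (-3136279 + 214) - 283 = -3136065 - 283 = -3136348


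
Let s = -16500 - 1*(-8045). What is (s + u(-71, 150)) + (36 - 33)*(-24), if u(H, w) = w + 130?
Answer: -8247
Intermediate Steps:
u(H, w) = 130 + w
s = -8455 (s = -16500 + 8045 = -8455)
(s + u(-71, 150)) + (36 - 33)*(-24) = (-8455 + (130 + 150)) + (36 - 33)*(-24) = (-8455 + 280) + 3*(-24) = -8175 - 72 = -8247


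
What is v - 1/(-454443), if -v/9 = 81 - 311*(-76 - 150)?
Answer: -287800115228/454443 ≈ -6.3330e+5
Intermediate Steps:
v = -633303 (v = -9*(81 - 311*(-76 - 150)) = -9*(81 - 311*(-226)) = -9*(81 + 70286) = -9*70367 = -633303)
v - 1/(-454443) = -633303 - 1/(-454443) = -633303 - 1*(-1/454443) = -633303 + 1/454443 = -287800115228/454443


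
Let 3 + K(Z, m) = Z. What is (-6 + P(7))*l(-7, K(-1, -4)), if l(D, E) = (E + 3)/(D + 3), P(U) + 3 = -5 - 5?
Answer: -19/4 ≈ -4.7500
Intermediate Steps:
K(Z, m) = -3 + Z
P(U) = -13 (P(U) = -3 + (-5 - 5) = -3 - 10 = -13)
l(D, E) = (3 + E)/(3 + D)
(-6 + P(7))*l(-7, K(-1, -4)) = (-6 - 13)*((3 + (-3 - 1))/(3 - 7)) = -19*(3 - 4)/(-4) = -(-19)*(-1)/4 = -19*1/4 = -19/4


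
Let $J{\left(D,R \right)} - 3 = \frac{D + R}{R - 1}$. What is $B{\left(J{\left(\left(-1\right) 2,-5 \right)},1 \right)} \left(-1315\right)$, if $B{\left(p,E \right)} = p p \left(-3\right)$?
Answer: $\frac{821875}{12} \approx 68490.0$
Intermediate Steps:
$J{\left(D,R \right)} = 3 + \frac{D + R}{-1 + R}$ ($J{\left(D,R \right)} = 3 + \frac{D + R}{R - 1} = 3 + \frac{D + R}{-1 + R}$)
$B{\left(p,E \right)} = - 3 p^{2}$ ($B{\left(p,E \right)} = p^{2} \left(-3\right) = - 3 p^{2}$)
$B{\left(J{\left(\left(-1\right) 2,-5 \right)},1 \right)} \left(-1315\right) = - 3 \left(\frac{-3 - 2 + 4 \left(-5\right)}{-1 - 5}\right)^{2} \left(-1315\right) = - 3 \left(\frac{-3 - 2 - 20}{-6}\right)^{2} \left(-1315\right) = - 3 \left(\left(- \frac{1}{6}\right) \left(-25\right)\right)^{2} \left(-1315\right) = - 3 \left(\frac{25}{6}\right)^{2} \left(-1315\right) = \left(-3\right) \frac{625}{36} \left(-1315\right) = \left(- \frac{625}{12}\right) \left(-1315\right) = \frac{821875}{12}$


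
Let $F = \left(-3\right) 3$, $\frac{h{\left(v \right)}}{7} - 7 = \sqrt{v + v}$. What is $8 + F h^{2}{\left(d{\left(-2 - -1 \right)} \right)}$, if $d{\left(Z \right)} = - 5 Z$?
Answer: $-26011 - 6174 \sqrt{10} \approx -45535.0$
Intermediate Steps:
$h{\left(v \right)} = 49 + 7 \sqrt{2} \sqrt{v}$ ($h{\left(v \right)} = 49 + 7 \sqrt{v + v} = 49 + 7 \sqrt{2 v} = 49 + 7 \sqrt{2} \sqrt{v}$)
$F = -9$
$8 + F h^{2}{\left(d{\left(-2 - -1 \right)} \right)} = 8 - 9 \left(49 + 7 \sqrt{2} \sqrt{- 5 \left(-2 - -1\right)}\right)^{2} = 8 - 9 \left(49 + 7 \sqrt{2} \sqrt{- 5 \left(-2 + 1\right)}\right)^{2} = 8 - 9 \left(49 + 7 \sqrt{2} \sqrt{\left(-5\right) \left(-1\right)}\right)^{2} = 8 - 9 \left(49 + 7 \sqrt{2} \sqrt{5}\right)^{2} = 8 - 9 \left(49 + 7 \sqrt{10}\right)^{2}$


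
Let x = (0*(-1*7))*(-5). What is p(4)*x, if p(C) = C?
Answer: 0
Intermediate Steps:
x = 0 (x = (0*(-7))*(-5) = 0*(-5) = 0)
p(4)*x = 4*0 = 0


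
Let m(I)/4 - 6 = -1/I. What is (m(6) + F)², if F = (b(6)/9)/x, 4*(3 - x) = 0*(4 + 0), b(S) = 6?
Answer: 44944/81 ≈ 554.86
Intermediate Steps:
m(I) = 24 - 4/I (m(I) = 24 + 4*(-1/I) = 24 - 4/I)
x = 3 (x = 3 - 0*(4 + 0) = 3 - 0*4 = 3 - ¼*0 = 3 + 0 = 3)
F = 2/9 (F = (6/9)/3 = (6*(⅑))*(⅓) = (⅔)*(⅓) = 2/9 ≈ 0.22222)
(m(6) + F)² = ((24 - 4/6) + 2/9)² = ((24 - 4*⅙) + 2/9)² = ((24 - ⅔) + 2/9)² = (70/3 + 2/9)² = (212/9)² = 44944/81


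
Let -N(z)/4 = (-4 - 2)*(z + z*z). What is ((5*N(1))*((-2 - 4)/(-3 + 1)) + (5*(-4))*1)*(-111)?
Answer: -77700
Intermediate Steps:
N(z) = 24*z + 24*z² (N(z) = -4*(-4 - 2)*(z + z*z) = -(-24)*(z + z²) = -4*(-6*z - 6*z²) = 24*z + 24*z²)
((5*N(1))*((-2 - 4)/(-3 + 1)) + (5*(-4))*1)*(-111) = ((5*(24*1*(1 + 1)))*((-2 - 4)/(-3 + 1)) + (5*(-4))*1)*(-111) = ((5*(24*1*2))*(-6/(-2)) - 20*1)*(-111) = ((5*48)*(-6*(-½)) - 20)*(-111) = (240*3 - 20)*(-111) = (720 - 20)*(-111) = 700*(-111) = -77700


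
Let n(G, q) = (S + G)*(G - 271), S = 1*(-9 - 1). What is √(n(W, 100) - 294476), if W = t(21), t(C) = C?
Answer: I*√297226 ≈ 545.18*I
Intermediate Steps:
S = -10 (S = 1*(-10) = -10)
W = 21
n(G, q) = (-271 + G)*(-10 + G) (n(G, q) = (-10 + G)*(G - 271) = (-10 + G)*(-271 + G) = (-271 + G)*(-10 + G))
√(n(W, 100) - 294476) = √((2710 + 21² - 281*21) - 294476) = √((2710 + 441 - 5901) - 294476) = √(-2750 - 294476) = √(-297226) = I*√297226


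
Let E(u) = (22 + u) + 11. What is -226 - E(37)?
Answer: -296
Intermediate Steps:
E(u) = 33 + u
-226 - E(37) = -226 - (33 + 37) = -226 - 1*70 = -226 - 70 = -296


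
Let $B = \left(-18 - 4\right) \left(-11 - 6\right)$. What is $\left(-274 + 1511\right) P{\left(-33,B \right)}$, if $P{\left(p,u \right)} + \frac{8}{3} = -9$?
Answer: $- \frac{43295}{3} \approx -14432.0$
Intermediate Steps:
$B = 374$ ($B = \left(-22\right) \left(-17\right) = 374$)
$P{\left(p,u \right)} = - \frac{35}{3}$ ($P{\left(p,u \right)} = - \frac{8}{3} - 9 = - \frac{35}{3}$)
$\left(-274 + 1511\right) P{\left(-33,B \right)} = \left(-274 + 1511\right) \left(- \frac{35}{3}\right) = 1237 \left(- \frac{35}{3}\right) = - \frac{43295}{3}$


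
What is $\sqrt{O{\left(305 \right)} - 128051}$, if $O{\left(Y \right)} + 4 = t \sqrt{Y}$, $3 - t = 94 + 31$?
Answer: $\sqrt{-128055 - 122 \sqrt{305}} \approx 360.81 i$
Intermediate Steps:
$t = -122$ ($t = 3 - \left(94 + 31\right) = 3 - 125 = -122$)
$O{\left(Y \right)} = -4 - 122 \sqrt{Y}$
$\sqrt{O{\left(305 \right)} - 128051} = \sqrt{\left(-4 - 122 \sqrt{305}\right) - 128051} = \sqrt{-128055 - 122 \sqrt{305}}$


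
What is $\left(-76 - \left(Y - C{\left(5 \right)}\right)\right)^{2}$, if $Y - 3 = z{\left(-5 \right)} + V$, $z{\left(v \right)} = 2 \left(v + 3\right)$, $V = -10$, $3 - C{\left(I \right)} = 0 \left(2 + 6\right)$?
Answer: $3844$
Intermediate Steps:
$C{\left(I \right)} = 3$ ($C{\left(I \right)} = 3 - 0 \left(2 + 6\right) = 3 - 0 \cdot 8 = 3 - 0 = 3 + 0 = 3$)
$z{\left(v \right)} = 6 + 2 v$ ($z{\left(v \right)} = 2 \left(3 + v\right) = 6 + 2 v$)
$Y = -11$ ($Y = 3 + \left(\left(6 + 2 \left(-5\right)\right) - 10\right) = 3 + \left(\left(6 - 10\right) - 10\right) = 3 - 14 = -11$)
$\left(-76 - \left(Y - C{\left(5 \right)}\right)\right)^{2} = \left(-76 + \left(3 - -11\right)\right)^{2} = \left(-76 + \left(3 + 11\right)\right)^{2} = \left(-76 + 14\right)^{2} = \left(-62\right)^{2} = 3844$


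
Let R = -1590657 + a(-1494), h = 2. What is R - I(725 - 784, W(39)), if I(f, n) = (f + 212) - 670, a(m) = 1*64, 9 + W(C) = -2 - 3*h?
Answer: -1590076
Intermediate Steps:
W(C) = -17 (W(C) = -9 + (-2 - 3*2) = -9 + (-2 - 6) = -9 - 8 = -17)
a(m) = 64
R = -1590593 (R = -1590657 + 64 = -1590593)
I(f, n) = -458 + f (I(f, n) = (212 + f) - 670 = -458 + f)
R - I(725 - 784, W(39)) = -1590593 - (-458 + (725 - 784)) = -1590593 - (-458 - 59) = -1590593 - 1*(-517) = -1590593 + 517 = -1590076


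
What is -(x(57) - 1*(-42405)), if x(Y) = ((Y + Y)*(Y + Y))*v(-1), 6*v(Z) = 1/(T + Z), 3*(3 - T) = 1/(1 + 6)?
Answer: -1784091/41 ≈ -43514.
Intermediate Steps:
T = 62/21 (T = 3 - 1/(3*(1 + 6)) = 3 - 1/3/7 = 3 - 1/3*1/7 = 3 - 1/21 = 62/21 ≈ 2.9524)
v(Z) = 1/(6*(62/21 + Z))
x(Y) = 14*Y**2/41 (x(Y) = ((Y + Y)*(Y + Y))*(7/(2*(62 + 21*(-1)))) = ((2*Y)*(2*Y))*(7/(2*(62 - 21))) = (4*Y**2)*((7/2)/41) = (4*Y**2)*((7/2)*(1/41)) = (4*Y**2)*(7/82) = 14*Y**2/41)
-(x(57) - 1*(-42405)) = -((14/41)*57**2 - 1*(-42405)) = -((14/41)*3249 + 42405) = -(45486/41 + 42405) = -1*1784091/41 = -1784091/41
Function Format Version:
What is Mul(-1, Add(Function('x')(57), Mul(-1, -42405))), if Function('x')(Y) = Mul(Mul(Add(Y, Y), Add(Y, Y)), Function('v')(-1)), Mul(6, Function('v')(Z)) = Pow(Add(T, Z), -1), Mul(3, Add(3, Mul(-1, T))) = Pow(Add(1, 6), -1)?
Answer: Rational(-1784091, 41) ≈ -43514.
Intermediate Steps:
T = Rational(62, 21) (T = Add(3, Mul(Rational(-1, 3), Pow(Add(1, 6), -1))) = Add(3, Mul(Rational(-1, 3), Pow(7, -1))) = Add(3, Mul(Rational(-1, 3), Rational(1, 7))) = Add(3, Rational(-1, 21)) = Rational(62, 21) ≈ 2.9524)
Function('v')(Z) = Mul(Rational(1, 6), Pow(Add(Rational(62, 21), Z), -1))
Function('x')(Y) = Mul(Rational(14, 41), Pow(Y, 2)) (Function('x')(Y) = Mul(Mul(Add(Y, Y), Add(Y, Y)), Mul(Rational(7, 2), Pow(Add(62, Mul(21, -1)), -1))) = Mul(Mul(Mul(2, Y), Mul(2, Y)), Mul(Rational(7, 2), Pow(Add(62, -21), -1))) = Mul(Mul(4, Pow(Y, 2)), Mul(Rational(7, 2), Pow(41, -1))) = Mul(Mul(4, Pow(Y, 2)), Mul(Rational(7, 2), Rational(1, 41))) = Mul(Mul(4, Pow(Y, 2)), Rational(7, 82)) = Mul(Rational(14, 41), Pow(Y, 2)))
Mul(-1, Add(Function('x')(57), Mul(-1, -42405))) = Mul(-1, Add(Mul(Rational(14, 41), Pow(57, 2)), Mul(-1, -42405))) = Mul(-1, Add(Mul(Rational(14, 41), 3249), 42405)) = Mul(-1, Add(Rational(45486, 41), 42405)) = Mul(-1, Rational(1784091, 41)) = Rational(-1784091, 41)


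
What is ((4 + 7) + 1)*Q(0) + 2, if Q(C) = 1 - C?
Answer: 14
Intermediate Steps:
((4 + 7) + 1)*Q(0) + 2 = ((4 + 7) + 1)*(1 - 1*0) + 2 = (11 + 1)*(1 + 0) + 2 = 12*1 + 2 = 12 + 2 = 14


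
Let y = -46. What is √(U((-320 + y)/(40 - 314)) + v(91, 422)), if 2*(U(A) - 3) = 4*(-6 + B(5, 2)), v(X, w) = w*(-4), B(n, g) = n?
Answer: I*√1687 ≈ 41.073*I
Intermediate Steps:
v(X, w) = -4*w
U(A) = 1 (U(A) = 3 + (4*(-6 + 5))/2 = 3 + (4*(-1))/2 = 3 + (½)*(-4) = 3 - 2 = 1)
√(U((-320 + y)/(40 - 314)) + v(91, 422)) = √(1 - 4*422) = √(1 - 1688) = √(-1687) = I*√1687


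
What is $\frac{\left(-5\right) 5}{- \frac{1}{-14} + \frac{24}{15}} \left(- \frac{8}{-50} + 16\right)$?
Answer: $- \frac{28280}{117} \approx -241.71$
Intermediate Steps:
$\frac{\left(-5\right) 5}{- \frac{1}{-14} + \frac{24}{15}} \left(- \frac{8}{-50} + 16\right) = - \frac{25}{\left(-1\right) \left(- \frac{1}{14}\right) + 24 \cdot \frac{1}{15}} \left(\left(-8\right) \left(- \frac{1}{50}\right) + 16\right) = - \frac{25}{\frac{1}{14} + \frac{8}{5}} \left(\frac{4}{25} + 16\right) = - \frac{25}{\frac{117}{70}} \cdot \frac{404}{25} = \left(-25\right) \frac{70}{117} \cdot \frac{404}{25} = \left(- \frac{1750}{117}\right) \frac{404}{25} = - \frac{28280}{117}$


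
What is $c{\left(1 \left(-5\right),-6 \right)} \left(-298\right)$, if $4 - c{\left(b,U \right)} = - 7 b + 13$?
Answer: $13112$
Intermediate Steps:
$c{\left(b,U \right)} = -9 + 7 b$ ($c{\left(b,U \right)} = 4 - \left(- 7 b + 13\right) = 4 - \left(13 - 7 b\right) = 4 + \left(-13 + 7 b\right) = -9 + 7 b$)
$c{\left(1 \left(-5\right),-6 \right)} \left(-298\right) = \left(-9 + 7 \cdot 1 \left(-5\right)\right) \left(-298\right) = \left(-9 + 7 \left(-5\right)\right) \left(-298\right) = \left(-9 - 35\right) \left(-298\right) = \left(-44\right) \left(-298\right) = 13112$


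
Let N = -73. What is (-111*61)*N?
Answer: 494283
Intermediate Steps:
(-111*61)*N = -111*61*(-73) = -6771*(-73) = 494283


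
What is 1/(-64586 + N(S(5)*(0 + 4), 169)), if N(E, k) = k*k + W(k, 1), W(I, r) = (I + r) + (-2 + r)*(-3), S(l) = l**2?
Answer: -1/35852 ≈ -2.7892e-5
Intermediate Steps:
W(I, r) = 6 + I - 2*r (W(I, r) = (I + r) + (6 - 3*r) = 6 + I - 2*r)
N(E, k) = 4 + k + k**2 (N(E, k) = k*k + (6 + k - 2*1) = k**2 + (6 + k - 2) = k**2 + (4 + k) = 4 + k + k**2)
1/(-64586 + N(S(5)*(0 + 4), 169)) = 1/(-64586 + (4 + 169 + 169**2)) = 1/(-64586 + (4 + 169 + 28561)) = 1/(-64586 + 28734) = 1/(-35852) = -1/35852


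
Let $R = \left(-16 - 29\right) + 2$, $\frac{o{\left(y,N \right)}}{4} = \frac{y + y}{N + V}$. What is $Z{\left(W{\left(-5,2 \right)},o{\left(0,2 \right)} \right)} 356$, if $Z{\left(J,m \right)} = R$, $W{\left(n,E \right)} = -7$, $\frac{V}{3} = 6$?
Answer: $-15308$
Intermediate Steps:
$V = 18$ ($V = 3 \cdot 6 = 18$)
$o{\left(y,N \right)} = \frac{8 y}{18 + N}$ ($o{\left(y,N \right)} = 4 \frac{y + y}{N + 18} = 4 \frac{2 y}{18 + N} = \frac{8 y}{18 + N}$)
$R = -43$ ($R = -45 + 2 = -43$)
$Z{\left(J,m \right)} = -43$
$Z{\left(W{\left(-5,2 \right)},o{\left(0,2 \right)} \right)} 356 = \left(-43\right) 356 = -15308$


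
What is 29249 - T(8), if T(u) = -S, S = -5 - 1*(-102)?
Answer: 29346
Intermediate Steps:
S = 97 (S = -5 + 102 = 97)
T(u) = -97 (T(u) = -1*97 = -97)
29249 - T(8) = 29249 - 1*(-97) = 29249 + 97 = 29346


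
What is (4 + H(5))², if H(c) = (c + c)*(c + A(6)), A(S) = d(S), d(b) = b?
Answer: 12996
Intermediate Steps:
A(S) = S
H(c) = 2*c*(6 + c) (H(c) = (c + c)*(c + 6) = (2*c)*(6 + c) = 2*c*(6 + c))
(4 + H(5))² = (4 + 2*5*(6 + 5))² = (4 + 2*5*11)² = (4 + 110)² = 114² = 12996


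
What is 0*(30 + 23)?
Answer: 0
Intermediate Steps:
0*(30 + 23) = 0*53 = 0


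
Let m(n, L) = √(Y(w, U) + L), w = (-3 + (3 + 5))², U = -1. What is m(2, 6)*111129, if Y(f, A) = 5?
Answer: 111129*√11 ≈ 3.6857e+5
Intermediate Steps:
w = 25 (w = (-3 + 8)² = 5² = 25)
m(n, L) = √(5 + L)
m(2, 6)*111129 = √(5 + 6)*111129 = √11*111129 = 111129*√11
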